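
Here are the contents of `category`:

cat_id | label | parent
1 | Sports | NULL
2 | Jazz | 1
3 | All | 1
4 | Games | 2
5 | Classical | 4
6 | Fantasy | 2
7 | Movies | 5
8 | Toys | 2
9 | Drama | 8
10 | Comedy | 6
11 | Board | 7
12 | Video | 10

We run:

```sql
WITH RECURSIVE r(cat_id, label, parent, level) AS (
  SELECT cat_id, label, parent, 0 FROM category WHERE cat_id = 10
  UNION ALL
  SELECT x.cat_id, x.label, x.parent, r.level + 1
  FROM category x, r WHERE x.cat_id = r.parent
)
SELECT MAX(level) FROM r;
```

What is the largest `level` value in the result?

3

Base: cat_id=10 (Comedy), parent=6, level 0.
Iteration 1: join on cat_id=6 -> Fantasy (id 6, parent=2, level 1).
Iteration 2: join on cat_id=2 -> Jazz (id 2, parent=1, level 2).
Iteration 3: join on cat_id=1 -> Sports (id 1, parent=NULL, level 3).
Iteration 4: parent is NULL; no match; recursion stops.
level values: 0, 1, 2, 3; the maximum is 3.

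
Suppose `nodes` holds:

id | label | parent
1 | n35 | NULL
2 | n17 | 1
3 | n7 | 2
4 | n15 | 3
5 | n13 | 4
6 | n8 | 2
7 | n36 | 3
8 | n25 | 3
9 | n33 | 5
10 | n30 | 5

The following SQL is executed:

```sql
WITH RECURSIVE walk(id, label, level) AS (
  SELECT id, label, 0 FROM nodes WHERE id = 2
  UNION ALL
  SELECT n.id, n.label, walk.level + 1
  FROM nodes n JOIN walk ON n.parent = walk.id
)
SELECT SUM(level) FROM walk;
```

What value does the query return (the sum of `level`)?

Base: id=2 (n17) at level 0.
Iteration 1: rows with parent in {2} -> n7 (id 3, level 1), n8 (id 6, level 1).
Iteration 2: rows with parent in {3,6} -> n15 (id 4, level 2), n36 (id 7, level 2), n25 (id 8, level 2).
Iteration 3: rows with parent in {4,7,8} -> n13 (id 5, level 3).
Iteration 4: rows with parent in {5} -> n33 (id 9, level 4), n30 (id 10, level 4).
Iteration 5: no rows with parent in {9,10}; recursion stops.
SUM(level) = 0 + 1 + 1 + 2 + 2 + 2 + 3 + 4 + 4 = 19.

19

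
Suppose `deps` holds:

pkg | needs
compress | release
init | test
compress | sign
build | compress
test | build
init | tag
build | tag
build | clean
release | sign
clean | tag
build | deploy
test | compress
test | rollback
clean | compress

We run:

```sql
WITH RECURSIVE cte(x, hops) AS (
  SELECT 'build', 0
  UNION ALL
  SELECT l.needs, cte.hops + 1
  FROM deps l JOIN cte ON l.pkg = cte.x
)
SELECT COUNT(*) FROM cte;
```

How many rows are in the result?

13

Base: (build, hops=0).
Iteration 1: edges from {build} -> (clean, hops=1), (compress, hops=1), (deploy, hops=1), (tag, hops=1).
Iteration 2: edges from {clean,compress,deploy,tag} -> (compress, hops=2), (release, hops=2), (sign, hops=2), (tag, hops=2).
Iteration 3: edges from {compress,release,sign,tag} -> (release, hops=3), (sign, hops=3) x2. [UNION ALL keeps all 3 new rows, including repeats]
Iteration 4: edges from {release,sign} -> (sign, hops=4).
Iteration 5: no outgoing edges from {sign}; recursion stops.
Total rows emitted: 13.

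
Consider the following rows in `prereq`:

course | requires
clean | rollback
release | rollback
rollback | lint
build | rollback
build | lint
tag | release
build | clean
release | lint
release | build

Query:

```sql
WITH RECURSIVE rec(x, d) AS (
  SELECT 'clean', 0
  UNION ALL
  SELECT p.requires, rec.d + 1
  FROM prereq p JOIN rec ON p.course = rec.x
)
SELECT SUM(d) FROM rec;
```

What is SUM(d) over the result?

3

Base: (clean, d=0).
Iteration 1: edges from {clean} -> (rollback, d=1).
Iteration 2: edges from {rollback} -> (lint, d=2).
Iteration 3: no outgoing edges from {lint}; recursion stops.
SUM(d) = 0 + 1 + 2 = 3.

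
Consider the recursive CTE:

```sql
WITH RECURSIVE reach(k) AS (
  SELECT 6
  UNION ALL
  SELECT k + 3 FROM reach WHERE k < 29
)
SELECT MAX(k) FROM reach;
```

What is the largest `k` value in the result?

Base: k=6.
Iteration 1: 6 < 29 holds -> k = 6 + 3 = 9.
Iteration 2: 9 < 29 holds -> k = 9 + 3 = 12.
Iteration 3: 12 < 29 holds -> k = 12 + 3 = 15.
Iteration 4: 15 < 29 holds -> k = 15 + 3 = 18.
Iteration 5: 18 < 29 holds -> k = 18 + 3 = 21.
Iteration 6: 21 < 29 holds -> k = 21 + 3 = 24.
Iteration 7: 24 < 29 holds -> k = 24 + 3 = 27.
Iteration 8: 27 < 29 holds -> k = 27 + 3 = 30.
Iteration 9: 30 < 29 fails; recursion stops.
k values: 6, 9, 12, 15, 18, 21, 24, 27, 30; the maximum is 30.

30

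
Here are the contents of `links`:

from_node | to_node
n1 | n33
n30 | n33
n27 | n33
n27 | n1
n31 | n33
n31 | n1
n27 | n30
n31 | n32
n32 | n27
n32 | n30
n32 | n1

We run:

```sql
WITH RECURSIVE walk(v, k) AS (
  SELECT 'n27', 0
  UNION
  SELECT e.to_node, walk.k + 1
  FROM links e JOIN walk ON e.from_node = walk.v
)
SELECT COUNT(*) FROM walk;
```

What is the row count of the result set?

Base: (n27, k=0).
Iteration 1: edges from {n27} -> (n1, k=1), (n30, k=1), (n33, k=1).
Iteration 2: edges from {n1,n30,n33} -> (n33, k=2). [UNION drops 1 duplicate row(s)]
Iteration 3: no outgoing edges from {n33}; recursion stops.
Total rows emitted: 5.

5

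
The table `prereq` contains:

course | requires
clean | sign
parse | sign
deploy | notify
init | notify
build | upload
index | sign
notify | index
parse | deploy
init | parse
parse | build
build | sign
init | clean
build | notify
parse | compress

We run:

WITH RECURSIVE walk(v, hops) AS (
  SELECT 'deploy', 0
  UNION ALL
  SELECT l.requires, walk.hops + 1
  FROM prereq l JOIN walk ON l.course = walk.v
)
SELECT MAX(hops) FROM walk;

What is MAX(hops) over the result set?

3

Base: (deploy, hops=0).
Iteration 1: edges from {deploy} -> (notify, hops=1).
Iteration 2: edges from {notify} -> (index, hops=2).
Iteration 3: edges from {index} -> (sign, hops=3).
Iteration 4: no outgoing edges from {sign}; recursion stops.
hops values: 0, 1, 2, 3; the maximum is 3.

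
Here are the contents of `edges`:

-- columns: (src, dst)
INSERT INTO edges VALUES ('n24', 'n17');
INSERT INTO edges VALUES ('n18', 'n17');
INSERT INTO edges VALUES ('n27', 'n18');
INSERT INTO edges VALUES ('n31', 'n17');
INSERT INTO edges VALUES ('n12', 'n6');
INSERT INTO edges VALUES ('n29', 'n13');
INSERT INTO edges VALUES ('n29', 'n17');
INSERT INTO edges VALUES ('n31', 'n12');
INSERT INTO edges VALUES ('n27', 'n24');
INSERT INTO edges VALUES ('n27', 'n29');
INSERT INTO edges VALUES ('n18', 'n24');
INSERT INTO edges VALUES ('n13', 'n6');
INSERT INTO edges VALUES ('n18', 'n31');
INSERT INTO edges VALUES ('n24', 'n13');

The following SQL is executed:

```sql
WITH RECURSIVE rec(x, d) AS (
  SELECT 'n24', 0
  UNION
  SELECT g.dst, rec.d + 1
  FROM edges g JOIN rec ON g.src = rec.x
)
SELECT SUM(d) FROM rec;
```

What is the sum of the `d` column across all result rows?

4

Base: (n24, d=0).
Iteration 1: edges from {n24} -> (n13, d=1), (n17, d=1).
Iteration 2: edges from {n13,n17} -> (n6, d=2).
Iteration 3: no outgoing edges from {n6}; recursion stops.
SUM(d) = 0 + 1 + 1 + 2 = 4.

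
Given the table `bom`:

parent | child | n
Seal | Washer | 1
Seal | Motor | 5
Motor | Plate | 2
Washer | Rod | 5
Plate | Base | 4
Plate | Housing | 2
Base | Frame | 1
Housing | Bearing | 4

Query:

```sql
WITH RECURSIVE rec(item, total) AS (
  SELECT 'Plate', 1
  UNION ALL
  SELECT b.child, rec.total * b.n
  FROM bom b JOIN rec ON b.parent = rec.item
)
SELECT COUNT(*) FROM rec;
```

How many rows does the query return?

Base: (Plate, total=1).
Iteration 1: components of {Plate} -> Base = 1*4 = 4, Housing = 1*2 = 2.
Iteration 2: components of {Base,Housing} -> Bearing = 2*4 = 8, Frame = 4*1 = 4.
Iteration 3: no further components; recursion stops.
Total rows emitted: 5.

5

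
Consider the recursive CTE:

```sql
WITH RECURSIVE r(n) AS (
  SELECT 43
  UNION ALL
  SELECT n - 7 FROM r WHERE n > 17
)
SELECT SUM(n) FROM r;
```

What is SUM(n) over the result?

145

Base: n=43.
Iteration 1: 43 > 17 holds -> n = 43 - 7 = 36.
Iteration 2: 36 > 17 holds -> n = 36 - 7 = 29.
Iteration 3: 29 > 17 holds -> n = 29 - 7 = 22.
Iteration 4: 22 > 17 holds -> n = 22 - 7 = 15.
Iteration 5: 15 > 17 fails; recursion stops.
SUM(n) = 43 + 36 + 29 + 22 + 15 = 145.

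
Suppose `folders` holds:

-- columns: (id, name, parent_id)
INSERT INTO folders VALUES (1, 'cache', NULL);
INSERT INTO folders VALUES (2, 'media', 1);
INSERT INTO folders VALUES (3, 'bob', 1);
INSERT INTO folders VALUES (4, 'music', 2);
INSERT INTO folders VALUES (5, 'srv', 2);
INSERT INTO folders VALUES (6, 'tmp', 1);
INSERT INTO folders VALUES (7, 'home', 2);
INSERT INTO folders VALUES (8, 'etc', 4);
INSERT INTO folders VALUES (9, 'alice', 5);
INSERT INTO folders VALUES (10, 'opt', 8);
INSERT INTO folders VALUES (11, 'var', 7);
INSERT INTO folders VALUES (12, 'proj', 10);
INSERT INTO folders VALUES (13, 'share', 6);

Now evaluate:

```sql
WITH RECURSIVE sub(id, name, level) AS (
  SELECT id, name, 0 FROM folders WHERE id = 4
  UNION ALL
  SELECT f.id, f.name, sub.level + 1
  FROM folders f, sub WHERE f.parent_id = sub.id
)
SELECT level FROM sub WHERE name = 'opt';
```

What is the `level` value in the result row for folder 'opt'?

2

Base: id=4 (music) at level 0.
Iteration 1: rows with parent_id in {4} -> etc (id 8, level 1).
Iteration 2: rows with parent_id in {8} -> opt (id 10, level 2).
Iteration 3: rows with parent_id in {10} -> proj (id 12, level 3).
Iteration 4: no rows with parent_id in {12}; recursion stops.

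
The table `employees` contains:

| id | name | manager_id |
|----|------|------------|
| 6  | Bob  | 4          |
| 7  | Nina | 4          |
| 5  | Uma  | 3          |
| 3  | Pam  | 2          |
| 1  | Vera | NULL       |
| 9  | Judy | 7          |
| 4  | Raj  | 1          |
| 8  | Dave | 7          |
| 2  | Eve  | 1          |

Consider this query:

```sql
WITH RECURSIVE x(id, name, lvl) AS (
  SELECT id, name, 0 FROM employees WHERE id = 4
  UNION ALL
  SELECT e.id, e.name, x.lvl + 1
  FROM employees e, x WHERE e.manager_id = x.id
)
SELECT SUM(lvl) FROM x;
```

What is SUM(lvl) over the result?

Base: id=4 (Raj) at lvl 0.
Iteration 1: rows with manager_id in {4} -> Bob (id 6, lvl 1), Nina (id 7, lvl 1).
Iteration 2: rows with manager_id in {6,7} -> Dave (id 8, lvl 2), Judy (id 9, lvl 2).
Iteration 3: no rows with manager_id in {8,9}; recursion stops.
SUM(lvl) = 0 + 1 + 1 + 2 + 2 = 6.

6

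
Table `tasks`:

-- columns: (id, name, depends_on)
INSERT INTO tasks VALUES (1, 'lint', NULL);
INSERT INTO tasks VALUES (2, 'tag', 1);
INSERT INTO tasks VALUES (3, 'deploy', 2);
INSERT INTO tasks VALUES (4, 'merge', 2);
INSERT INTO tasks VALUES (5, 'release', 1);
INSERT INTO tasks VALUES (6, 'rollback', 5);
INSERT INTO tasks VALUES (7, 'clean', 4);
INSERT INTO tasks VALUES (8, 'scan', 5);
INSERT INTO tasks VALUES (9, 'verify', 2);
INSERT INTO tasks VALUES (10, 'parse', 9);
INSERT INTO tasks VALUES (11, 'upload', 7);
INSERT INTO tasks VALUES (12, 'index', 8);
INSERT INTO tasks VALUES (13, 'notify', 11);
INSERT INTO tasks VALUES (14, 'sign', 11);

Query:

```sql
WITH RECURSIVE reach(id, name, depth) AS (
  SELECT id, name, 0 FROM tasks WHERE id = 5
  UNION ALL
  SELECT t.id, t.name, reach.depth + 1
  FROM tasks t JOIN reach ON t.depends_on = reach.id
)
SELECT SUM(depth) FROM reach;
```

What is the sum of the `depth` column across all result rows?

4

Base: id=5 (release) at depth 0.
Iteration 1: rows with depends_on in {5} -> rollback (id 6, depth 1), scan (id 8, depth 1).
Iteration 2: rows with depends_on in {6,8} -> index (id 12, depth 2).
Iteration 3: no rows with depends_on in {12}; recursion stops.
SUM(depth) = 0 + 1 + 1 + 2 = 4.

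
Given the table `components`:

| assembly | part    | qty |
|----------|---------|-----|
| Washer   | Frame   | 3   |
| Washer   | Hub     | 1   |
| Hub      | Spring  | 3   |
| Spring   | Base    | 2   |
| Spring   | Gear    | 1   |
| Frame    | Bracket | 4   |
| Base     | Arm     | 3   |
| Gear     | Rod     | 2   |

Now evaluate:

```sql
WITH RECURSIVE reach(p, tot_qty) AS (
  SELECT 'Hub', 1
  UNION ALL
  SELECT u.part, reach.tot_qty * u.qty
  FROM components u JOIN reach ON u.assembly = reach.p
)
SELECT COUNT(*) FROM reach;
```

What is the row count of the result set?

6

Base: (Hub, tot_qty=1).
Iteration 1: components of {Hub} -> Spring = 1*3 = 3.
Iteration 2: components of {Spring} -> Base = 3*2 = 6, Gear = 3*1 = 3.
Iteration 3: components of {Base,Gear} -> Arm = 6*3 = 18, Rod = 3*2 = 6.
Iteration 4: no further components; recursion stops.
Total rows emitted: 6.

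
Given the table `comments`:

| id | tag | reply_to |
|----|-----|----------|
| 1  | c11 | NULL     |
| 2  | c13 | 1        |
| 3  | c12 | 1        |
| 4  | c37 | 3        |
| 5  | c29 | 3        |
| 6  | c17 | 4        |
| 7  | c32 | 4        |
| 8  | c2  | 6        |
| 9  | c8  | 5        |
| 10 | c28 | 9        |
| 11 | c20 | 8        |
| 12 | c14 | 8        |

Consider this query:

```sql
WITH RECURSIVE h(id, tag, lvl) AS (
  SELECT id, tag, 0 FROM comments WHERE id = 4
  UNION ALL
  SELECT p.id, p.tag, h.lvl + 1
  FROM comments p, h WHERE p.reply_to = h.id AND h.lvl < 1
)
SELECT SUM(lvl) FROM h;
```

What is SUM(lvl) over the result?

Base: id=4 (c37) at lvl 0.
Iteration 1: rows with reply_to in {4} -> c17 (id 6, lvl 1), c32 (id 7, lvl 1).
Iteration 2: lvl < 1 fails for all current rows; recursion stops.
SUM(lvl) = 0 + 1 + 1 = 2.

2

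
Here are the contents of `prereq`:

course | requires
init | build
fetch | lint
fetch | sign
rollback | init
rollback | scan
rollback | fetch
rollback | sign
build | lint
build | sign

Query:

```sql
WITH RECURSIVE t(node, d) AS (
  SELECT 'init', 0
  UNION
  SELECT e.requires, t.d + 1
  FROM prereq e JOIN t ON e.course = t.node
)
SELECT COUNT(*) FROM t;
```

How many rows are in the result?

Base: (init, d=0).
Iteration 1: edges from {init} -> (build, d=1).
Iteration 2: edges from {build} -> (lint, d=2), (sign, d=2).
Iteration 3: no outgoing edges from {lint,sign}; recursion stops.
Total rows emitted: 4.

4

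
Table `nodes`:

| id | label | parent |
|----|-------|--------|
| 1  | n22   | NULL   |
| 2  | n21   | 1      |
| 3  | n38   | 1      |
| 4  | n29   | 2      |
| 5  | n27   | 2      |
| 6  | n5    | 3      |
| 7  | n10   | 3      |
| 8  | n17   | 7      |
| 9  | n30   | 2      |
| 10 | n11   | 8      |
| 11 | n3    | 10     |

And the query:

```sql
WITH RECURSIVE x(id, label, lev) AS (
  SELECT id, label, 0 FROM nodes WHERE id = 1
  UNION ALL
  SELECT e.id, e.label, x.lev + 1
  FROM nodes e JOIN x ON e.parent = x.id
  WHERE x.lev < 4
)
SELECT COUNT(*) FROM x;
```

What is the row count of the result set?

10

Base: id=1 (n22) at lev 0.
Iteration 1: rows with parent in {1} -> n21 (id 2, lev 1), n38 (id 3, lev 1).
Iteration 2: rows with parent in {2,3} -> n29 (id 4, lev 2), n27 (id 5, lev 2), n5 (id 6, lev 2), n10 (id 7, lev 2), n30 (id 9, lev 2).
Iteration 3: rows with parent in {4,5,6,7,9} -> n17 (id 8, lev 3).
Iteration 4: rows with parent in {8} -> n11 (id 10, lev 4).
Iteration 5: lev < 4 fails for all current rows; recursion stops.
Total rows emitted: 10.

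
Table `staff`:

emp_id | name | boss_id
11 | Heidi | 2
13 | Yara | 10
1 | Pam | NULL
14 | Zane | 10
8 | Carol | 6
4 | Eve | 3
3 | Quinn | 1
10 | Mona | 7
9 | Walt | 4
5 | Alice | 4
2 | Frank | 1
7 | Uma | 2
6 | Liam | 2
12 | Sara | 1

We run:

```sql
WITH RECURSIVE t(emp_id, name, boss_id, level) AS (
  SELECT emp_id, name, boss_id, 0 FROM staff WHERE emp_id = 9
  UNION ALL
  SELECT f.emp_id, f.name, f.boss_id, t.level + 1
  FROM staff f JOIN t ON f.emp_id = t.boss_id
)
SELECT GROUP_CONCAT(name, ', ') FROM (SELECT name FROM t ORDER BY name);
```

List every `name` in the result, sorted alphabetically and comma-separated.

Base: emp_id=9 (Walt), boss_id=4, level 0.
Iteration 1: join on emp_id=4 -> Eve (id 4, boss_id=3, level 1).
Iteration 2: join on emp_id=3 -> Quinn (id 3, boss_id=1, level 2).
Iteration 3: join on emp_id=1 -> Pam (id 1, boss_id=NULL, level 3).
Iteration 4: boss_id is NULL; no match; recursion stops.

Eve, Pam, Quinn, Walt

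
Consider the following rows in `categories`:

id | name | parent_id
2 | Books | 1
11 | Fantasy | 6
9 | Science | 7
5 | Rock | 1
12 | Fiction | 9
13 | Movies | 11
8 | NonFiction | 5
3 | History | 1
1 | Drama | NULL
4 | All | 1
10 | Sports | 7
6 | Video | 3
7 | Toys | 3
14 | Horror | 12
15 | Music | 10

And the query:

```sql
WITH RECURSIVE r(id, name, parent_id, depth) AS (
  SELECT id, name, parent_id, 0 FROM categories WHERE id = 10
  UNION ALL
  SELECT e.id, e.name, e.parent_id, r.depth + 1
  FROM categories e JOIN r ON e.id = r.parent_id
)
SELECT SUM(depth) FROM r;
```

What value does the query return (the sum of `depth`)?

Base: id=10 (Sports), parent_id=7, depth 0.
Iteration 1: join on id=7 -> Toys (id 7, parent_id=3, depth 1).
Iteration 2: join on id=3 -> History (id 3, parent_id=1, depth 2).
Iteration 3: join on id=1 -> Drama (id 1, parent_id=NULL, depth 3).
Iteration 4: parent_id is NULL; no match; recursion stops.
SUM(depth) = 0 + 1 + 2 + 3 = 6.

6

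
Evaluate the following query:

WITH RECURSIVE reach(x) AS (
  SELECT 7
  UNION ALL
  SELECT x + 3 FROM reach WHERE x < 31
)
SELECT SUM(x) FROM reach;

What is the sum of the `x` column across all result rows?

Base: x=7.
Iteration 1: 7 < 31 holds -> x = 7 + 3 = 10.
Iteration 2: 10 < 31 holds -> x = 10 + 3 = 13.
Iteration 3: 13 < 31 holds -> x = 13 + 3 = 16.
Iteration 4: 16 < 31 holds -> x = 16 + 3 = 19.
Iteration 5: 19 < 31 holds -> x = 19 + 3 = 22.
Iteration 6: 22 < 31 holds -> x = 22 + 3 = 25.
Iteration 7: 25 < 31 holds -> x = 25 + 3 = 28.
Iteration 8: 28 < 31 holds -> x = 28 + 3 = 31.
Iteration 9: 31 < 31 fails; recursion stops.
SUM(x) = 7 + 10 + 13 + 16 + 19 + 22 + 25 + 28 + 31 = 171.

171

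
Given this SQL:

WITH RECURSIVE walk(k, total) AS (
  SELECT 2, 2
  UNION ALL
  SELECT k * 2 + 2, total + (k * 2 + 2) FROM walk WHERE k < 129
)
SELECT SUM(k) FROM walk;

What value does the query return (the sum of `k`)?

494

Base: k=2, total=2.
Iteration 1: 2 < 129 holds -> k = 2 * 2 + 2 = 6, total = 2 + 6 = 8.
Iteration 2: 6 < 129 holds -> k = 6 * 2 + 2 = 14, total = 8 + 14 = 22.
Iteration 3: 14 < 129 holds -> k = 14 * 2 + 2 = 30, total = 22 + 30 = 52.
Iteration 4: 30 < 129 holds -> k = 30 * 2 + 2 = 62, total = 52 + 62 = 114.
Iteration 5: 62 < 129 holds -> k = 62 * 2 + 2 = 126, total = 114 + 126 = 240.
Iteration 6: 126 < 129 holds -> k = 126 * 2 + 2 = 254, total = 240 + 254 = 494.
Iteration 7: 254 < 129 fails; recursion stops.
SUM(k) = 2 + 6 + 14 + 30 + 62 + 126 + 254 = 494.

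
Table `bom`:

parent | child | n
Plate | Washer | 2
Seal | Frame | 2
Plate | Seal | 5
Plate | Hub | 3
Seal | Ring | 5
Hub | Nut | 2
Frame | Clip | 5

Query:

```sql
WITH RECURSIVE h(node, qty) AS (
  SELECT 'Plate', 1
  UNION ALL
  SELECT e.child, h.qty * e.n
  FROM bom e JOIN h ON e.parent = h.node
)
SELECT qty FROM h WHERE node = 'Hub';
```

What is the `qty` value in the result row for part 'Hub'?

Base: (Plate, qty=1).
Iteration 1: components of {Plate} -> Hub = 1*3 = 3, Seal = 1*5 = 5, Washer = 1*2 = 2.
Iteration 2: components of {Hub,Seal,Washer} -> Frame = 5*2 = 10, Nut = 3*2 = 6, Ring = 5*5 = 25.
Iteration 3: components of {Frame,Nut,Ring} -> Clip = 10*5 = 50.
Iteration 4: no further components; recursion stops.

3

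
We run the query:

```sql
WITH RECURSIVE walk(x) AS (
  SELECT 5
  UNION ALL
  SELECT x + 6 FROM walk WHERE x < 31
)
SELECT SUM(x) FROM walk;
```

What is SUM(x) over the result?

120

Base: x=5.
Iteration 1: 5 < 31 holds -> x = 5 + 6 = 11.
Iteration 2: 11 < 31 holds -> x = 11 + 6 = 17.
Iteration 3: 17 < 31 holds -> x = 17 + 6 = 23.
Iteration 4: 23 < 31 holds -> x = 23 + 6 = 29.
Iteration 5: 29 < 31 holds -> x = 29 + 6 = 35.
Iteration 6: 35 < 31 fails; recursion stops.
SUM(x) = 5 + 11 + 17 + 23 + 29 + 35 = 120.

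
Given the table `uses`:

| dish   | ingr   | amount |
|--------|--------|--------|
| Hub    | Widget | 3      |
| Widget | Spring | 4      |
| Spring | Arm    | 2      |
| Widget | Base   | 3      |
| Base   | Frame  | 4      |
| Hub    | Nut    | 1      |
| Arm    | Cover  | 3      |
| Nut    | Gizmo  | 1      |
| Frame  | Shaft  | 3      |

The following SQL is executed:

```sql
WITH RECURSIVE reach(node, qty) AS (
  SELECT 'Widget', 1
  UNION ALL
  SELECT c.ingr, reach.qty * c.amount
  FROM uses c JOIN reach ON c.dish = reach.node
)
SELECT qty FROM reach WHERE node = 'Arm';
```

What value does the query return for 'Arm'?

Base: (Widget, qty=1).
Iteration 1: components of {Widget} -> Base = 1*3 = 3, Spring = 1*4 = 4.
Iteration 2: components of {Base,Spring} -> Arm = 4*2 = 8, Frame = 3*4 = 12.
Iteration 3: components of {Arm,Frame} -> Cover = 8*3 = 24, Shaft = 12*3 = 36.
Iteration 4: no further components; recursion stops.

8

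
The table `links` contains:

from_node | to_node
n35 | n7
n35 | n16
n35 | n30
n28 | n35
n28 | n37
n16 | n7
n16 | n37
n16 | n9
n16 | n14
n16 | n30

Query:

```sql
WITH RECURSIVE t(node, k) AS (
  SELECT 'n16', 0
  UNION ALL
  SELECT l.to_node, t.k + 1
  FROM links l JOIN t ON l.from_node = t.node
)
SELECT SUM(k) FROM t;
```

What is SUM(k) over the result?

Base: (n16, k=0).
Iteration 1: edges from {n16} -> (n14, k=1), (n30, k=1), (n37, k=1), (n7, k=1), (n9, k=1).
Iteration 2: no outgoing edges from {n14,n30,n37,n7,n9}; recursion stops.
SUM(k) = 0 + 1 + 1 + 1 + 1 + 1 = 5.

5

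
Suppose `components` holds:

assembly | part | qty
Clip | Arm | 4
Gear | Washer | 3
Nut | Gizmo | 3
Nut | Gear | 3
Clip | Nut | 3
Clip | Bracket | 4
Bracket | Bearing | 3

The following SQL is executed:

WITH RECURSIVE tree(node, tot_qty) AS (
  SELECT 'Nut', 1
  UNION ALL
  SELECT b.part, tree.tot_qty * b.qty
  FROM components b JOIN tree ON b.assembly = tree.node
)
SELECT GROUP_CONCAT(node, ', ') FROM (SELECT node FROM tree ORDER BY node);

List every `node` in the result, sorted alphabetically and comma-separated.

Gear, Gizmo, Nut, Washer

Base: (Nut, tot_qty=1).
Iteration 1: components of {Nut} -> Gear = 1*3 = 3, Gizmo = 1*3 = 3.
Iteration 2: components of {Gear,Gizmo} -> Washer = 3*3 = 9.
Iteration 3: no further components; recursion stops.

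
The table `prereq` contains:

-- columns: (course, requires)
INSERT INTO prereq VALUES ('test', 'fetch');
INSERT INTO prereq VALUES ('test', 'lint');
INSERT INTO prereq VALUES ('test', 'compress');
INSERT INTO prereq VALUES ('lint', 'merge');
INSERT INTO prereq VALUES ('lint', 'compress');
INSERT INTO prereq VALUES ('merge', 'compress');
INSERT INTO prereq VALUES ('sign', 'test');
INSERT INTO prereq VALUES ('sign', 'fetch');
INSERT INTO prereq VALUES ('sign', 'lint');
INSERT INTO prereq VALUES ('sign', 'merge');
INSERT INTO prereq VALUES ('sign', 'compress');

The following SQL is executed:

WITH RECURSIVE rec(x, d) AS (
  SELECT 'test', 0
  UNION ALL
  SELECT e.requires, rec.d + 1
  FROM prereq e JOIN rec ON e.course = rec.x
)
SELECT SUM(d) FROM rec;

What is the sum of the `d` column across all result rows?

10

Base: (test, d=0).
Iteration 1: edges from {test} -> (compress, d=1), (fetch, d=1), (lint, d=1).
Iteration 2: edges from {compress,fetch,lint} -> (compress, d=2), (merge, d=2).
Iteration 3: edges from {compress,merge} -> (compress, d=3).
Iteration 4: no outgoing edges from {compress}; recursion stops.
SUM(d) = 0 + 1 + 1 + 1 + 2 + 2 + 3 = 10.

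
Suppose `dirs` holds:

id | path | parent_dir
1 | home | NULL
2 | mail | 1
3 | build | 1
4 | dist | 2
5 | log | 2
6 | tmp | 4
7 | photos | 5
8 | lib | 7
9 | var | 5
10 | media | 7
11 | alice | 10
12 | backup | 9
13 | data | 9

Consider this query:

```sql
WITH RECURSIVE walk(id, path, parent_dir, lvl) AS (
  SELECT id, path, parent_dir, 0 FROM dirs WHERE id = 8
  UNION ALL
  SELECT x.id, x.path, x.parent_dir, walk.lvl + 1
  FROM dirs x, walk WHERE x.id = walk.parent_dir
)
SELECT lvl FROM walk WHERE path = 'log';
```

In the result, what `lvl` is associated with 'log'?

2

Base: id=8 (lib), parent_dir=7, lvl 0.
Iteration 1: join on id=7 -> photos (id 7, parent_dir=5, lvl 1).
Iteration 2: join on id=5 -> log (id 5, parent_dir=2, lvl 2).
Iteration 3: join on id=2 -> mail (id 2, parent_dir=1, lvl 3).
Iteration 4: join on id=1 -> home (id 1, parent_dir=NULL, lvl 4).
Iteration 5: parent_dir is NULL; no match; recursion stops.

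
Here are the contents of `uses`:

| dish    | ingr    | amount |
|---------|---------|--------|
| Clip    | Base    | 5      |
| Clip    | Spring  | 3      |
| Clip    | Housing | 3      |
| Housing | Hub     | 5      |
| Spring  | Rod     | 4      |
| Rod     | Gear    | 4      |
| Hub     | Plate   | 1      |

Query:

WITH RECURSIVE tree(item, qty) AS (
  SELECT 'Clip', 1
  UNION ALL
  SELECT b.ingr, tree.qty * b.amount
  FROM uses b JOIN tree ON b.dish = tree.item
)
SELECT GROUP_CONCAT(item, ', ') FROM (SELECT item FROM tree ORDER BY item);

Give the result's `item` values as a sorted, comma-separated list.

Base: (Clip, qty=1).
Iteration 1: components of {Clip} -> Base = 1*5 = 5, Housing = 1*3 = 3, Spring = 1*3 = 3.
Iteration 2: components of {Base,Housing,Spring} -> Hub = 3*5 = 15, Rod = 3*4 = 12.
Iteration 3: components of {Hub,Rod} -> Gear = 12*4 = 48, Plate = 15*1 = 15.
Iteration 4: no further components; recursion stops.

Base, Clip, Gear, Housing, Hub, Plate, Rod, Spring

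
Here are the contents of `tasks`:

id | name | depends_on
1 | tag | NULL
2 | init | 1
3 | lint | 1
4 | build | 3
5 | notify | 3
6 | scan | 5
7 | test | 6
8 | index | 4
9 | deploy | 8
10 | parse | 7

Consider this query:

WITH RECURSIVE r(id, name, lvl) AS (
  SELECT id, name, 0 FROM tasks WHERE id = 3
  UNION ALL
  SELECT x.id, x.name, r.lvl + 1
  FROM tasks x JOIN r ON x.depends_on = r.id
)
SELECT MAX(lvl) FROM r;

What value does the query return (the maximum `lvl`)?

Base: id=3 (lint) at lvl 0.
Iteration 1: rows with depends_on in {3} -> build (id 4, lvl 1), notify (id 5, lvl 1).
Iteration 2: rows with depends_on in {4,5} -> scan (id 6, lvl 2), index (id 8, lvl 2).
Iteration 3: rows with depends_on in {6,8} -> test (id 7, lvl 3), deploy (id 9, lvl 3).
Iteration 4: rows with depends_on in {7,9} -> parse (id 10, lvl 4).
Iteration 5: no rows with depends_on in {10}; recursion stops.
lvl values: 0, 1, 1, 2, 2, 3, 3, 4; the maximum is 4.

4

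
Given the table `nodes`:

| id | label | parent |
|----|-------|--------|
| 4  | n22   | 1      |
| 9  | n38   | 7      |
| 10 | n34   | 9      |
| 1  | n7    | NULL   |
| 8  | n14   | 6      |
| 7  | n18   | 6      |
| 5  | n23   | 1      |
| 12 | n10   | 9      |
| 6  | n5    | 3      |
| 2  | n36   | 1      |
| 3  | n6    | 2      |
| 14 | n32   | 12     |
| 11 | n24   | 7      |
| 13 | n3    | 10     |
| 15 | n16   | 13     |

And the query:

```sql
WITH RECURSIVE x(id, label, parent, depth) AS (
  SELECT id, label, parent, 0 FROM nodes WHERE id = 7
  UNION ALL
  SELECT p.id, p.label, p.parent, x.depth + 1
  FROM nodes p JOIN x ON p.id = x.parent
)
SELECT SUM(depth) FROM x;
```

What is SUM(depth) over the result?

10

Base: id=7 (n18), parent=6, depth 0.
Iteration 1: join on id=6 -> n5 (id 6, parent=3, depth 1).
Iteration 2: join on id=3 -> n6 (id 3, parent=2, depth 2).
Iteration 3: join on id=2 -> n36 (id 2, parent=1, depth 3).
Iteration 4: join on id=1 -> n7 (id 1, parent=NULL, depth 4).
Iteration 5: parent is NULL; no match; recursion stops.
SUM(depth) = 0 + 1 + 2 + 3 + 4 = 10.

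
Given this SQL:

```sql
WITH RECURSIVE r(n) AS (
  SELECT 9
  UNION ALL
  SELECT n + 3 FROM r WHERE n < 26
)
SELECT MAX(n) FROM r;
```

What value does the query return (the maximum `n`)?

Base: n=9.
Iteration 1: 9 < 26 holds -> n = 9 + 3 = 12.
Iteration 2: 12 < 26 holds -> n = 12 + 3 = 15.
Iteration 3: 15 < 26 holds -> n = 15 + 3 = 18.
Iteration 4: 18 < 26 holds -> n = 18 + 3 = 21.
Iteration 5: 21 < 26 holds -> n = 21 + 3 = 24.
Iteration 6: 24 < 26 holds -> n = 24 + 3 = 27.
Iteration 7: 27 < 26 fails; recursion stops.
n values: 9, 12, 15, 18, 21, 24, 27; the maximum is 27.

27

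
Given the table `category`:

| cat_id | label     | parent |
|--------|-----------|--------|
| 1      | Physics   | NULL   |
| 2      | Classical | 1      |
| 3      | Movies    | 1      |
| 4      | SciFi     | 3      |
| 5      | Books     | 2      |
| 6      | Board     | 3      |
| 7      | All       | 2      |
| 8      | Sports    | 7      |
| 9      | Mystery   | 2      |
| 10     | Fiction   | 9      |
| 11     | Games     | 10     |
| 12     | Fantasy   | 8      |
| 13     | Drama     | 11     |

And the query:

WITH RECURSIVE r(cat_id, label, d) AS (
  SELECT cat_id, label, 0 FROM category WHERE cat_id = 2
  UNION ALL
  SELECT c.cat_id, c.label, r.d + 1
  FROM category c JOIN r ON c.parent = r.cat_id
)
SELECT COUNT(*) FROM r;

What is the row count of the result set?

9

Base: cat_id=2 (Classical) at d 0.
Iteration 1: rows with parent in {2} -> Books (id 5, d 1), All (id 7, d 1), Mystery (id 9, d 1).
Iteration 2: rows with parent in {5,7,9} -> Sports (id 8, d 2), Fiction (id 10, d 2).
Iteration 3: rows with parent in {8,10} -> Games (id 11, d 3), Fantasy (id 12, d 3).
Iteration 4: rows with parent in {11,12} -> Drama (id 13, d 4).
Iteration 5: no rows with parent in {13}; recursion stops.
Total rows emitted: 9.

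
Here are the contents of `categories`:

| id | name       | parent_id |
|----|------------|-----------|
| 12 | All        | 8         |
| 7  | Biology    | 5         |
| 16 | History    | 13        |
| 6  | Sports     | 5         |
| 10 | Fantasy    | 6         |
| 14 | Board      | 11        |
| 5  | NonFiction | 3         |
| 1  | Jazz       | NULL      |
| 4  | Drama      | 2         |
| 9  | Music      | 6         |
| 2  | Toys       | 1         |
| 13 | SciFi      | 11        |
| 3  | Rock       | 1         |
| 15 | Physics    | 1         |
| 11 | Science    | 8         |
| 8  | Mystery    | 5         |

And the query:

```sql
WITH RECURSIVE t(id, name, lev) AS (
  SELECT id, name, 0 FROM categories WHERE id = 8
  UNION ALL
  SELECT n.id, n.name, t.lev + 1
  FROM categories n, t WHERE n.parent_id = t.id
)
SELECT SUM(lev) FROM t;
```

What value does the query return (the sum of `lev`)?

9

Base: id=8 (Mystery) at lev 0.
Iteration 1: rows with parent_id in {8} -> Science (id 11, lev 1), All (id 12, lev 1).
Iteration 2: rows with parent_id in {11,12} -> SciFi (id 13, lev 2), Board (id 14, lev 2).
Iteration 3: rows with parent_id in {13,14} -> History (id 16, lev 3).
Iteration 4: no rows with parent_id in {16}; recursion stops.
SUM(lev) = 0 + 1 + 1 + 2 + 2 + 3 = 9.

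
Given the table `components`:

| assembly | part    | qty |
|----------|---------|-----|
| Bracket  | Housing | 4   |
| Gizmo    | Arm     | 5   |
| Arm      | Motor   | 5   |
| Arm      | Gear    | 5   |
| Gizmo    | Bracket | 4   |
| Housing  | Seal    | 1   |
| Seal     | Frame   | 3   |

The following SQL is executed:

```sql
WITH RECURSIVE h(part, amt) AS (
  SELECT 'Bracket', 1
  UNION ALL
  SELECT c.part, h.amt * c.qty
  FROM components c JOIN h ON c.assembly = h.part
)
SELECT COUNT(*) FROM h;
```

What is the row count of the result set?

Base: (Bracket, amt=1).
Iteration 1: components of {Bracket} -> Housing = 1*4 = 4.
Iteration 2: components of {Housing} -> Seal = 4*1 = 4.
Iteration 3: components of {Seal} -> Frame = 4*3 = 12.
Iteration 4: no further components; recursion stops.
Total rows emitted: 4.

4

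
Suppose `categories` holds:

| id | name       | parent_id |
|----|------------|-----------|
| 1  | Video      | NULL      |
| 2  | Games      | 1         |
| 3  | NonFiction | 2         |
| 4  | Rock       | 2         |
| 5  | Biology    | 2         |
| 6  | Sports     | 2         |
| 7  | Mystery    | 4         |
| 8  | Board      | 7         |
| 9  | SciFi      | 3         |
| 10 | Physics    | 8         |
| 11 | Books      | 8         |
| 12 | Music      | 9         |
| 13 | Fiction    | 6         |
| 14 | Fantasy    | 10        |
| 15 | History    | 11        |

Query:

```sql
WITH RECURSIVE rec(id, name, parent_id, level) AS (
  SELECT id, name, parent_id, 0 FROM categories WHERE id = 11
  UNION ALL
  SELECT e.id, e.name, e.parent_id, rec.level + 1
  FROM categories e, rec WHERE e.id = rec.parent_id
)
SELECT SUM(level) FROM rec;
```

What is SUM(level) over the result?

15

Base: id=11 (Books), parent_id=8, level 0.
Iteration 1: join on id=8 -> Board (id 8, parent_id=7, level 1).
Iteration 2: join on id=7 -> Mystery (id 7, parent_id=4, level 2).
Iteration 3: join on id=4 -> Rock (id 4, parent_id=2, level 3).
Iteration 4: join on id=2 -> Games (id 2, parent_id=1, level 4).
Iteration 5: join on id=1 -> Video (id 1, parent_id=NULL, level 5).
Iteration 6: parent_id is NULL; no match; recursion stops.
SUM(level) = 0 + 1 + 2 + 3 + 4 + 5 = 15.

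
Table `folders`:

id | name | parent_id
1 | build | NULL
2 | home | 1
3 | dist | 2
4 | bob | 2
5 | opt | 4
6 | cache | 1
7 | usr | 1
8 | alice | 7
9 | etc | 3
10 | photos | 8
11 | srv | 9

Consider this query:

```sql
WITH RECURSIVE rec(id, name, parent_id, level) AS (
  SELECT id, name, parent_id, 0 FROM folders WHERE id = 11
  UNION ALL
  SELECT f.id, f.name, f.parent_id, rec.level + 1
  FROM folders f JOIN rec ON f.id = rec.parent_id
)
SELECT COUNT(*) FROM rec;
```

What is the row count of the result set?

5

Base: id=11 (srv), parent_id=9, level 0.
Iteration 1: join on id=9 -> etc (id 9, parent_id=3, level 1).
Iteration 2: join on id=3 -> dist (id 3, parent_id=2, level 2).
Iteration 3: join on id=2 -> home (id 2, parent_id=1, level 3).
Iteration 4: join on id=1 -> build (id 1, parent_id=NULL, level 4).
Iteration 5: parent_id is NULL; no match; recursion stops.
Total rows emitted: 5.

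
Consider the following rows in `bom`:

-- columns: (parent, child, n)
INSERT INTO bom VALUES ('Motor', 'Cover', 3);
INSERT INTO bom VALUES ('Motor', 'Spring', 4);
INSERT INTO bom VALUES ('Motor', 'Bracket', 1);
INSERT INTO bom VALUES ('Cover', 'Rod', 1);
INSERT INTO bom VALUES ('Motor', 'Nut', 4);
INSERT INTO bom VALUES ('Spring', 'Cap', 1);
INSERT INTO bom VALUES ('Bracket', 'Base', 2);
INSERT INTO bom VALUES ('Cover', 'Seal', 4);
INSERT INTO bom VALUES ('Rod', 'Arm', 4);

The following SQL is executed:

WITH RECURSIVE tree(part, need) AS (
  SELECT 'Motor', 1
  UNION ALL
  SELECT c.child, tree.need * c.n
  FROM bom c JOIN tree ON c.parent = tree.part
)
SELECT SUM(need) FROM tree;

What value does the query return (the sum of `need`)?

46

Base: (Motor, need=1).
Iteration 1: components of {Motor} -> Bracket = 1*1 = 1, Cover = 1*3 = 3, Nut = 1*4 = 4, Spring = 1*4 = 4.
Iteration 2: components of {Bracket,Cover,Nut,Spring} -> Base = 1*2 = 2, Cap = 4*1 = 4, Rod = 3*1 = 3, Seal = 3*4 = 12.
Iteration 3: components of {Base,Cap,Rod,Seal} -> Arm = 3*4 = 12.
Iteration 4: no further components; recursion stops.
SUM(need) = 1 + 3 + 4 + 1 + 4 + 3 + 12 + 4 + 2 + 12 = 46.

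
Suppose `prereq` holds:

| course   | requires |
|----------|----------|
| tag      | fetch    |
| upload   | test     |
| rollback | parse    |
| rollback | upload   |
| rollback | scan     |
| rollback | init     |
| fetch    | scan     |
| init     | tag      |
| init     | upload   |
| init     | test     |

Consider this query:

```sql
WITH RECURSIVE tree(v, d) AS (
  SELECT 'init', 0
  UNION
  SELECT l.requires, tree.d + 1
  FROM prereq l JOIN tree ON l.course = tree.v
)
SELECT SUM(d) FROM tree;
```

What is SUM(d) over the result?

Base: (init, d=0).
Iteration 1: edges from {init} -> (tag, d=1), (test, d=1), (upload, d=1).
Iteration 2: edges from {tag,test,upload} -> (fetch, d=2), (test, d=2).
Iteration 3: edges from {fetch,test} -> (scan, d=3).
Iteration 4: no outgoing edges from {scan}; recursion stops.
SUM(d) = 0 + 1 + 1 + 1 + 2 + 2 + 3 = 10.

10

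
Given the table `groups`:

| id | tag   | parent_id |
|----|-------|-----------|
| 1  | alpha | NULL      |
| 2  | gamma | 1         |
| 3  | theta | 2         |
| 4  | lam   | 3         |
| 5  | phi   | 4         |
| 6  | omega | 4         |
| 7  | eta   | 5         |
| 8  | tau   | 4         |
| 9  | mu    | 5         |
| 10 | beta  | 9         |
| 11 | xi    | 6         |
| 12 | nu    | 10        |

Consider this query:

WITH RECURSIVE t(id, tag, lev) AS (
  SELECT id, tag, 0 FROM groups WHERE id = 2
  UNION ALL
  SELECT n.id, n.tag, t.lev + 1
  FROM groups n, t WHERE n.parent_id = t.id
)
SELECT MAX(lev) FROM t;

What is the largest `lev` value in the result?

6

Base: id=2 (gamma) at lev 0.
Iteration 1: rows with parent_id in {2} -> theta (id 3, lev 1).
Iteration 2: rows with parent_id in {3} -> lam (id 4, lev 2).
Iteration 3: rows with parent_id in {4} -> phi (id 5, lev 3), omega (id 6, lev 3), tau (id 8, lev 3).
Iteration 4: rows with parent_id in {5,6,8} -> eta (id 7, lev 4), mu (id 9, lev 4), xi (id 11, lev 4).
Iteration 5: rows with parent_id in {7,9,11} -> beta (id 10, lev 5).
Iteration 6: rows with parent_id in {10} -> nu (id 12, lev 6).
Iteration 7: no rows with parent_id in {12}; recursion stops.
lev values: 0, 1, 2, 3, 3, 3, 4, 4, 4, 5, 6; the maximum is 6.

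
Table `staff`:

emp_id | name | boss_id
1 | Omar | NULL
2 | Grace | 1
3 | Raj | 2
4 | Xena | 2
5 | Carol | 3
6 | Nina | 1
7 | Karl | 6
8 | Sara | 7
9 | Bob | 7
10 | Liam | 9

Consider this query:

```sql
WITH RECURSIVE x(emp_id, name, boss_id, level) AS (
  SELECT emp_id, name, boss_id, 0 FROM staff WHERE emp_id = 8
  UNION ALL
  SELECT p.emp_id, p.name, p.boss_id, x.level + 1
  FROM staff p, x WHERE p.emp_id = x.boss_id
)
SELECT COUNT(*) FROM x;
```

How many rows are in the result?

4

Base: emp_id=8 (Sara), boss_id=7, level 0.
Iteration 1: join on emp_id=7 -> Karl (id 7, boss_id=6, level 1).
Iteration 2: join on emp_id=6 -> Nina (id 6, boss_id=1, level 2).
Iteration 3: join on emp_id=1 -> Omar (id 1, boss_id=NULL, level 3).
Iteration 4: boss_id is NULL; no match; recursion stops.
Total rows emitted: 4.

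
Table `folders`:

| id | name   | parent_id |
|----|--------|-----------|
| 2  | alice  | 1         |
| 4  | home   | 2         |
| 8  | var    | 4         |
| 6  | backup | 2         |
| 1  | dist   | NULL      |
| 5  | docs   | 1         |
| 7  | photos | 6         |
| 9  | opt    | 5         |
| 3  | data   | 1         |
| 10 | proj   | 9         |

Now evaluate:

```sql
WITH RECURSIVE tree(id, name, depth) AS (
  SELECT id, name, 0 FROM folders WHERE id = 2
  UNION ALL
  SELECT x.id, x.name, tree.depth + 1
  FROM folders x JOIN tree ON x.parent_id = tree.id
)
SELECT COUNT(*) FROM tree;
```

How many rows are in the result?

Base: id=2 (alice) at depth 0.
Iteration 1: rows with parent_id in {2} -> home (id 4, depth 1), backup (id 6, depth 1).
Iteration 2: rows with parent_id in {4,6} -> photos (id 7, depth 2), var (id 8, depth 2).
Iteration 3: no rows with parent_id in {7,8}; recursion stops.
Total rows emitted: 5.

5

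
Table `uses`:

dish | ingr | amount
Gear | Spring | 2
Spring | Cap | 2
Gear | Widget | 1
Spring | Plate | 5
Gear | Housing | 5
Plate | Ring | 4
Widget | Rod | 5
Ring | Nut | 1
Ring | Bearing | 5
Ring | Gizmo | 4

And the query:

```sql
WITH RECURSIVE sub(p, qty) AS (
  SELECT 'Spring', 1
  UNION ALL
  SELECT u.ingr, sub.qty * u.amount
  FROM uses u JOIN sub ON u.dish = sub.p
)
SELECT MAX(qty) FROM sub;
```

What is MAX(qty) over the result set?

100

Base: (Spring, qty=1).
Iteration 1: components of {Spring} -> Cap = 1*2 = 2, Plate = 1*5 = 5.
Iteration 2: components of {Cap,Plate} -> Ring = 5*4 = 20.
Iteration 3: components of {Ring} -> Bearing = 20*5 = 100, Gizmo = 20*4 = 80, Nut = 20*1 = 20.
Iteration 4: no further components; recursion stops.
qty values: 1, 2, 5, 20, 20, 100, 80; the maximum is 100.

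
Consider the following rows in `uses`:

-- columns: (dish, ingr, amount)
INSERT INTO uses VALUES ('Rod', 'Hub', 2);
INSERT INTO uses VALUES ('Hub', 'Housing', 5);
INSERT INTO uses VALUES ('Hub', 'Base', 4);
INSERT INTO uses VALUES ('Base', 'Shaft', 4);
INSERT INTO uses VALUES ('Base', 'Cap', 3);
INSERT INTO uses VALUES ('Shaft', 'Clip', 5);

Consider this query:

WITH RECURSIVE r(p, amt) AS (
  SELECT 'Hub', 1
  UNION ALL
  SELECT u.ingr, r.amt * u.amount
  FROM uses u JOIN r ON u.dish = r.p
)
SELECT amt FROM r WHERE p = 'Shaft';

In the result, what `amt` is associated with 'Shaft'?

16

Base: (Hub, amt=1).
Iteration 1: components of {Hub} -> Base = 1*4 = 4, Housing = 1*5 = 5.
Iteration 2: components of {Base,Housing} -> Cap = 4*3 = 12, Shaft = 4*4 = 16.
Iteration 3: components of {Cap,Shaft} -> Clip = 16*5 = 80.
Iteration 4: no further components; recursion stops.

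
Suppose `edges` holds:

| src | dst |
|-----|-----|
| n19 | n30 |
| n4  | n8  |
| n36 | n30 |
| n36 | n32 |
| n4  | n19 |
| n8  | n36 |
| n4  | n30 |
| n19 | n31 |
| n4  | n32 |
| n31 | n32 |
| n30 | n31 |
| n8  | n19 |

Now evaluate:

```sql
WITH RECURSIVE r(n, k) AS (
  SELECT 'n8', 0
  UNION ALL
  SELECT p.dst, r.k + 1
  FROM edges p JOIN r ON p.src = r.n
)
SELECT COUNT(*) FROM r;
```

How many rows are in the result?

Base: (n8, k=0).
Iteration 1: edges from {n8} -> (n19, k=1), (n36, k=1).
Iteration 2: edges from {n19,n36} -> (n30, k=2) x2, (n31, k=2), (n32, k=2). [UNION ALL keeps all 4 new rows, including repeats]
Iteration 3: edges from {n30,n31,n32} -> (n31, k=3) x2, (n32, k=3). [UNION ALL keeps all 3 new rows, including repeats]
Iteration 4: edges from {n31,n32} -> (n32, k=4) x2. [UNION ALL keeps all 2 new rows, including repeats]
Iteration 5: no outgoing edges from {n32}; recursion stops.
Total rows emitted: 12.

12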